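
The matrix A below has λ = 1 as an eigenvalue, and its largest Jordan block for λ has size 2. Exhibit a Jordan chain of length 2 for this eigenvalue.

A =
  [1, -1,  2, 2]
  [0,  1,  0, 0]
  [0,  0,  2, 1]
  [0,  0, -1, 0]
A Jordan chain for λ = 1 of length 2:
v_1 = (-1, 0, 0, 0)ᵀ
v_2 = (0, 1, 0, 0)ᵀ

Let N = A − (1)·I. We want v_2 with N^2 v_2 = 0 but N^1 v_2 ≠ 0; then v_{j-1} := N · v_j for j = 2, …, 2.

Pick v_2 = (0, 1, 0, 0)ᵀ.
Then v_1 = N · v_2 = (-1, 0, 0, 0)ᵀ.

Sanity check: (A − (1)·I) v_1 = (0, 0, 0, 0)ᵀ = 0. ✓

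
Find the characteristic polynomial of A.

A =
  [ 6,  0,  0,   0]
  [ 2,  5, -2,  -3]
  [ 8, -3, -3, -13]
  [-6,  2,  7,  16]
x^4 - 24*x^3 + 216*x^2 - 864*x + 1296

Expanding det(x·I − A) (e.g. by cofactor expansion or by noting that A is similar to its Jordan form J, which has the same characteristic polynomial as A) gives
  χ_A(x) = x^4 - 24*x^3 + 216*x^2 - 864*x + 1296
which factors as (x - 6)^4. The eigenvalues (with algebraic multiplicities) are λ = 6 with multiplicity 4.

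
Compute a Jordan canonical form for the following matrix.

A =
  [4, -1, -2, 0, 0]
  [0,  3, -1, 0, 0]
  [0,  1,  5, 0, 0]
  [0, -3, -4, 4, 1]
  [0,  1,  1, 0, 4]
J_3(4) ⊕ J_2(4)

The characteristic polynomial is
  det(x·I − A) = x^5 - 20*x^4 + 160*x^3 - 640*x^2 + 1280*x - 1024 = (x - 4)^5

Eigenvalues and multiplicities (the geometric multiplicity of λ is n − rank(A − λI), which equals the number of Jordan blocks for λ):
  λ = 4: algebraic multiplicity = 5, geometric multiplicity = 2

Determining the block sizes for each eigenvalue:
  λ = 4: with am = 5 and gm = 2, the partition is not yet determined (e.g. several partitions of 5 into 2 parts exist). Let N = A − (4)·I. Computing rank(N^1) = 3, rank(N^2) = 1, rank(N^3) = 0; the number of blocks of size ≥ j is rank(N^{j−1}) − rank(N^j), giving [2, 2, 1]. So we have 1 block(s) of size 3, 1 block(s) of size 2 → block sizes [3, 2]

Assembling the blocks gives a Jordan form
J =
  [4, 1, 0, 0, 0]
  [0, 4, 1, 0, 0]
  [0, 0, 4, 0, 0]
  [0, 0, 0, 4, 1]
  [0, 0, 0, 0, 4]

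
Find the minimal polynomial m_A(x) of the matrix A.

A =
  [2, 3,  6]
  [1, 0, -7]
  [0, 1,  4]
x^3 - 6*x^2 + 12*x - 8

The characteristic polynomial is χ_A(x) = (x - 2)^3, so the eigenvalues are known. The minimal polynomial is
  m_A(x) = Π_λ (x − λ)^{k_λ}
where k_λ is the size of the *largest* Jordan block for λ (equivalently, the smallest k with (A − λI)^k v = 0 for every generalised eigenvector v of λ).

  λ = 2: largest Jordan block has size 3, contributing (x − 2)^3

So m_A(x) = (x - 2)^3 = x^3 - 6*x^2 + 12*x - 8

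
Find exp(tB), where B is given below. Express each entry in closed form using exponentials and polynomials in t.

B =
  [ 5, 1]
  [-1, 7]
e^{tB} =
  [-t*exp(6*t) + exp(6*t), t*exp(6*t)]
  [-t*exp(6*t), t*exp(6*t) + exp(6*t)]

Strategy: write B = P · J · P⁻¹ where J is a Jordan canonical form, so e^{tB} = P · e^{tJ} · P⁻¹, and e^{tJ} can be computed block-by-block.

B has Jordan form
J =
  [6, 1]
  [0, 6]
(up to reordering of blocks).

Per-block formulas:
  For a 2×2 Jordan block J_2(6): exp(t · J_2(6)) = e^(6t)·(I + t·N), where N is the 2×2 nilpotent shift.

After assembling e^{tJ} and conjugating by P, we get:

e^{tB} =
  [-t*exp(6*t) + exp(6*t), t*exp(6*t)]
  [-t*exp(6*t), t*exp(6*t) + exp(6*t)]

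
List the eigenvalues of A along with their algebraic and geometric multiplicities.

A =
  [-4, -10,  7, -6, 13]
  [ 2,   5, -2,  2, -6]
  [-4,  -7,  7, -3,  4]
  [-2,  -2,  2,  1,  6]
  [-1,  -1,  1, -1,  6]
λ = 3: alg = 5, geom = 3

Step 1 — factor the characteristic polynomial to read off the algebraic multiplicities:
  χ_A(x) = (x - 3)^5

Step 2 — compute geometric multiplicities via the rank-nullity identity g(λ) = n − rank(A − λI):
  rank(A − (3)·I) = 2, so dim ker(A − (3)·I) = n − 2 = 3

Summary:
  λ = 3: algebraic multiplicity = 5, geometric multiplicity = 3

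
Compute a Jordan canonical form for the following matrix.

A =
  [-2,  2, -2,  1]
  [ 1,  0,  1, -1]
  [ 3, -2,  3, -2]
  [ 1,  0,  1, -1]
J_3(0) ⊕ J_1(0)

The characteristic polynomial is
  det(x·I − A) = x^4

Eigenvalues and multiplicities (the geometric multiplicity of λ is n − rank(A − λI), which equals the number of Jordan blocks for λ):
  λ = 0: algebraic multiplicity = 4, geometric multiplicity = 2

Determining the block sizes for each eigenvalue:
  λ = 0: with am = 4 and gm = 2, the partition is not yet determined (e.g. several partitions of 4 into 2 parts exist). Let N = A − (0)·I. Computing rank(N^1) = 2, rank(N^2) = 1, rank(N^3) = 0; the number of blocks of size ≥ j is rank(N^{j−1}) − rank(N^j), giving [2, 1, 1]. So we have 1 block(s) of size 3, 1 block(s) of size 1 → block sizes [3, 1]

Assembling the blocks gives a Jordan form
J =
  [0, 1, 0, 0]
  [0, 0, 1, 0]
  [0, 0, 0, 0]
  [0, 0, 0, 0]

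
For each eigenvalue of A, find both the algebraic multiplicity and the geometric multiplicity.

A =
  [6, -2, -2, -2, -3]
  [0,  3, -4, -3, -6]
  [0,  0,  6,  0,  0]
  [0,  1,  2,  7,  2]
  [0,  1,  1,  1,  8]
λ = 6: alg = 5, geom = 2

Step 1 — factor the characteristic polynomial to read off the algebraic multiplicities:
  χ_A(x) = (x - 6)^5

Step 2 — compute geometric multiplicities via the rank-nullity identity g(λ) = n − rank(A − λI):
  rank(A − (6)·I) = 3, so dim ker(A − (6)·I) = n − 3 = 2

Summary:
  λ = 6: algebraic multiplicity = 5, geometric multiplicity = 2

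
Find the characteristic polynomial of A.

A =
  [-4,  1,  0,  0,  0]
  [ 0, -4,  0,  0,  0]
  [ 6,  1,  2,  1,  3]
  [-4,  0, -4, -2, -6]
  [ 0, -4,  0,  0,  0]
x^5 + 8*x^4 + 16*x^3

Expanding det(x·I − A) (e.g. by cofactor expansion or by noting that A is similar to its Jordan form J, which has the same characteristic polynomial as A) gives
  χ_A(x) = x^5 + 8*x^4 + 16*x^3
which factors as x^3*(x + 4)^2. The eigenvalues (with algebraic multiplicities) are λ = -4 with multiplicity 2, λ = 0 with multiplicity 3.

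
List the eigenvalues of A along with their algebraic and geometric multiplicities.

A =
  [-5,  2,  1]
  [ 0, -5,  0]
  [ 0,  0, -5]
λ = -5: alg = 3, geom = 2

Step 1 — factor the characteristic polynomial to read off the algebraic multiplicities:
  χ_A(x) = (x + 5)^3

Step 2 — compute geometric multiplicities via the rank-nullity identity g(λ) = n − rank(A − λI):
  rank(A − (-5)·I) = 1, so dim ker(A − (-5)·I) = n − 1 = 2

Summary:
  λ = -5: algebraic multiplicity = 3, geometric multiplicity = 2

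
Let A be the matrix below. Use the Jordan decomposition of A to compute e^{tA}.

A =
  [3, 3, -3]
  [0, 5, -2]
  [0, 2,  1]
e^{tA} =
  [exp(3*t), 3*t*exp(3*t), -3*t*exp(3*t)]
  [0, 2*t*exp(3*t) + exp(3*t), -2*t*exp(3*t)]
  [0, 2*t*exp(3*t), -2*t*exp(3*t) + exp(3*t)]

Strategy: write A = P · J · P⁻¹ where J is a Jordan canonical form, so e^{tA} = P · e^{tJ} · P⁻¹, and e^{tJ} can be computed block-by-block.

A has Jordan form
J =
  [3, 1, 0]
  [0, 3, 0]
  [0, 0, 3]
(up to reordering of blocks).

Per-block formulas:
  For a 1×1 block at λ = 3: exp(t · [3]) = [e^(3t)].
  For a 2×2 Jordan block J_2(3): exp(t · J_2(3)) = e^(3t)·(I + t·N), where N is the 2×2 nilpotent shift.

After assembling e^{tJ} and conjugating by P, we get:

e^{tA} =
  [exp(3*t), 3*t*exp(3*t), -3*t*exp(3*t)]
  [0, 2*t*exp(3*t) + exp(3*t), -2*t*exp(3*t)]
  [0, 2*t*exp(3*t), -2*t*exp(3*t) + exp(3*t)]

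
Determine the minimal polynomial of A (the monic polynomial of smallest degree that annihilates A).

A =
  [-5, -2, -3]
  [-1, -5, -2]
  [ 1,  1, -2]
x^3 + 12*x^2 + 48*x + 64

The characteristic polynomial is χ_A(x) = (x + 4)^3, so the eigenvalues are known. The minimal polynomial is
  m_A(x) = Π_λ (x − λ)^{k_λ}
where k_λ is the size of the *largest* Jordan block for λ (equivalently, the smallest k with (A − λI)^k v = 0 for every generalised eigenvector v of λ).

  λ = -4: largest Jordan block has size 3, contributing (x + 4)^3

So m_A(x) = (x + 4)^3 = x^3 + 12*x^2 + 48*x + 64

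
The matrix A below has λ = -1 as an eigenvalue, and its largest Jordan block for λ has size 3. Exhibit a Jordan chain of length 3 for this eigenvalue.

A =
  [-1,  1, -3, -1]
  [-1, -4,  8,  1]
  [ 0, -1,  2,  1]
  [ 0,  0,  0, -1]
A Jordan chain for λ = -1 of length 3:
v_1 = (-1, 3, 1, 0)ᵀ
v_2 = (0, -1, 0, 0)ᵀ
v_3 = (1, 0, 0, 0)ᵀ

Let N = A − (-1)·I. We want v_3 with N^3 v_3 = 0 but N^2 v_3 ≠ 0; then v_{j-1} := N · v_j for j = 3, …, 2.

Pick v_3 = (1, 0, 0, 0)ᵀ.
Then v_2 = N · v_3 = (0, -1, 0, 0)ᵀ.
Then v_1 = N · v_2 = (-1, 3, 1, 0)ᵀ.

Sanity check: (A − (-1)·I) v_1 = (0, 0, 0, 0)ᵀ = 0. ✓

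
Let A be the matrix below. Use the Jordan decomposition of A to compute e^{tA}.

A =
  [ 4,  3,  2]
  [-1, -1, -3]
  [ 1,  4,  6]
e^{tA} =
  [t*exp(3*t) + exp(3*t), -t^2*exp(3*t)/2 + 3*t*exp(3*t), -t^2*exp(3*t)/2 + 2*t*exp(3*t)]
  [-t*exp(3*t), t^2*exp(3*t)/2 - 4*t*exp(3*t) + exp(3*t), t^2*exp(3*t)/2 - 3*t*exp(3*t)]
  [t*exp(3*t), -t^2*exp(3*t)/2 + 4*t*exp(3*t), -t^2*exp(3*t)/2 + 3*t*exp(3*t) + exp(3*t)]

Strategy: write A = P · J · P⁻¹ where J is a Jordan canonical form, so e^{tA} = P · e^{tJ} · P⁻¹, and e^{tJ} can be computed block-by-block.

A has Jordan form
J =
  [3, 1, 0]
  [0, 3, 1]
  [0, 0, 3]
(up to reordering of blocks).

Per-block formulas:
  For a 3×3 Jordan block J_3(3): exp(t · J_3(3)) = e^(3t)·(I + t·N + (t^2/2)·N^2), where N is the 3×3 nilpotent shift.

After assembling e^{tJ} and conjugating by P, we get:

e^{tA} =
  [t*exp(3*t) + exp(3*t), -t^2*exp(3*t)/2 + 3*t*exp(3*t), -t^2*exp(3*t)/2 + 2*t*exp(3*t)]
  [-t*exp(3*t), t^2*exp(3*t)/2 - 4*t*exp(3*t) + exp(3*t), t^2*exp(3*t)/2 - 3*t*exp(3*t)]
  [t*exp(3*t), -t^2*exp(3*t)/2 + 4*t*exp(3*t), -t^2*exp(3*t)/2 + 3*t*exp(3*t) + exp(3*t)]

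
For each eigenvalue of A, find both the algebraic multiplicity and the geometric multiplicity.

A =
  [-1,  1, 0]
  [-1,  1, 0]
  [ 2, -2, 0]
λ = 0: alg = 3, geom = 2

Step 1 — factor the characteristic polynomial to read off the algebraic multiplicities:
  χ_A(x) = x^3

Step 2 — compute geometric multiplicities via the rank-nullity identity g(λ) = n − rank(A − λI):
  rank(A − (0)·I) = 1, so dim ker(A − (0)·I) = n − 1 = 2

Summary:
  λ = 0: algebraic multiplicity = 3, geometric multiplicity = 2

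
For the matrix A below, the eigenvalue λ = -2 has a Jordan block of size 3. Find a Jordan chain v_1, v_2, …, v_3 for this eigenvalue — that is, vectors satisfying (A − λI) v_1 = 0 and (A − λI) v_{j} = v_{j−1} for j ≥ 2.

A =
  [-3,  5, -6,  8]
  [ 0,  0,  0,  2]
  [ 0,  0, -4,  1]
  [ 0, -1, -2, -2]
A Jordan chain for λ = -2 of length 3:
v_1 = (0, 2, -1, -2)ᵀ
v_2 = (2, 2, 0, -1)ᵀ
v_3 = (3, 1, 0, 0)ᵀ

Let N = A − (-2)·I. We want v_3 with N^3 v_3 = 0 but N^2 v_3 ≠ 0; then v_{j-1} := N · v_j for j = 3, …, 2.

Pick v_3 = (3, 1, 0, 0)ᵀ.
Then v_2 = N · v_3 = (2, 2, 0, -1)ᵀ.
Then v_1 = N · v_2 = (0, 2, -1, -2)ᵀ.

Sanity check: (A − (-2)·I) v_1 = (0, 0, 0, 0)ᵀ = 0. ✓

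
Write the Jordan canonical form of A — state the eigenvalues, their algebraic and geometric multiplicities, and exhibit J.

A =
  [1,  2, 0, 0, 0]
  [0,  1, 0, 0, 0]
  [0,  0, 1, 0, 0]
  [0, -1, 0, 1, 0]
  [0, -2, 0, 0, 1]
J_2(1) ⊕ J_1(1) ⊕ J_1(1) ⊕ J_1(1)

The characteristic polynomial is
  det(x·I − A) = x^5 - 5*x^4 + 10*x^3 - 10*x^2 + 5*x - 1 = (x - 1)^5

Eigenvalues and multiplicities (the geometric multiplicity of λ is n − rank(A − λI), which equals the number of Jordan blocks for λ):
  λ = 1: algebraic multiplicity = 5, geometric multiplicity = 4

Determining the block sizes for each eigenvalue:
  λ = 1: 4 blocks summing to 5 forces exactly one block of size 2 and the rest size 1 → block sizes [2, 1, 1, 1]

Assembling the blocks gives a Jordan form
J =
  [1, 1, 0, 0, 0]
  [0, 1, 0, 0, 0]
  [0, 0, 1, 0, 0]
  [0, 0, 0, 1, 0]
  [0, 0, 0, 0, 1]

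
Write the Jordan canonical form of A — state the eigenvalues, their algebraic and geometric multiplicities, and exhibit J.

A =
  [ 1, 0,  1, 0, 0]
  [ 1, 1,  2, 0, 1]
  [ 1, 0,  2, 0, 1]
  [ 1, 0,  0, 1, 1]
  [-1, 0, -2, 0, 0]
J_3(1) ⊕ J_1(1) ⊕ J_1(1)

The characteristic polynomial is
  det(x·I − A) = x^5 - 5*x^4 + 10*x^3 - 10*x^2 + 5*x - 1 = (x - 1)^5

Eigenvalues and multiplicities (the geometric multiplicity of λ is n − rank(A − λI), which equals the number of Jordan blocks for λ):
  λ = 1: algebraic multiplicity = 5, geometric multiplicity = 3

Determining the block sizes for each eigenvalue:
  λ = 1: with am = 5 and gm = 3, the partition is not yet determined (e.g. several partitions of 5 into 3 parts exist). Let N = A − (1)·I. Computing rank(N^1) = 2, rank(N^2) = 1, rank(N^3) = 0; the number of blocks of size ≥ j is rank(N^{j−1}) − rank(N^j), giving [3, 1, 1]. So we have 1 block(s) of size 3, 2 block(s) of size 1 → block sizes [3, 1, 1]

Assembling the blocks gives a Jordan form
J =
  [1, 1, 0, 0, 0]
  [0, 1, 1, 0, 0]
  [0, 0, 1, 0, 0]
  [0, 0, 0, 1, 0]
  [0, 0, 0, 0, 1]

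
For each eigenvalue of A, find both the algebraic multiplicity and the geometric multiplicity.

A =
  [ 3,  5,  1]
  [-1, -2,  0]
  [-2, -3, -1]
λ = 0: alg = 3, geom = 1

Step 1 — factor the characteristic polynomial to read off the algebraic multiplicities:
  χ_A(x) = x^3

Step 2 — compute geometric multiplicities via the rank-nullity identity g(λ) = n − rank(A − λI):
  rank(A − (0)·I) = 2, so dim ker(A − (0)·I) = n − 2 = 1

Summary:
  λ = 0: algebraic multiplicity = 3, geometric multiplicity = 1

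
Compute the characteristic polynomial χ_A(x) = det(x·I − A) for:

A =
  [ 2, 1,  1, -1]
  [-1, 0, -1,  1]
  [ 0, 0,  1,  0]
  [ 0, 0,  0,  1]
x^4 - 4*x^3 + 6*x^2 - 4*x + 1

Expanding det(x·I − A) (e.g. by cofactor expansion or by noting that A is similar to its Jordan form J, which has the same characteristic polynomial as A) gives
  χ_A(x) = x^4 - 4*x^3 + 6*x^2 - 4*x + 1
which factors as (x - 1)^4. The eigenvalues (with algebraic multiplicities) are λ = 1 with multiplicity 4.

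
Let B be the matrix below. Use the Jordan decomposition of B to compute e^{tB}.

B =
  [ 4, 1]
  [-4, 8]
e^{tB} =
  [-2*t*exp(6*t) + exp(6*t), t*exp(6*t)]
  [-4*t*exp(6*t), 2*t*exp(6*t) + exp(6*t)]

Strategy: write B = P · J · P⁻¹ where J is a Jordan canonical form, so e^{tB} = P · e^{tJ} · P⁻¹, and e^{tJ} can be computed block-by-block.

B has Jordan form
J =
  [6, 1]
  [0, 6]
(up to reordering of blocks).

Per-block formulas:
  For a 2×2 Jordan block J_2(6): exp(t · J_2(6)) = e^(6t)·(I + t·N), where N is the 2×2 nilpotent shift.

After assembling e^{tJ} and conjugating by P, we get:

e^{tB} =
  [-2*t*exp(6*t) + exp(6*t), t*exp(6*t)]
  [-4*t*exp(6*t), 2*t*exp(6*t) + exp(6*t)]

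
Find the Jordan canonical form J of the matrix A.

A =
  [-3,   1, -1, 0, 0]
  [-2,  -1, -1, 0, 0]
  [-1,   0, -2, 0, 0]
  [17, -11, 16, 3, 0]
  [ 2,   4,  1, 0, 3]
J_3(-2) ⊕ J_1(3) ⊕ J_1(3)

The characteristic polynomial is
  det(x·I − A) = x^5 - 15*x^3 - 10*x^2 + 60*x + 72 = (x - 3)^2*(x + 2)^3

Eigenvalues and multiplicities (the geometric multiplicity of λ is n − rank(A − λI), which equals the number of Jordan blocks for λ):
  λ = -2: algebraic multiplicity = 3, geometric multiplicity = 1
  λ = 3: algebraic multiplicity = 2, geometric multiplicity = 2

Determining the block sizes for each eigenvalue:
  λ = -2: one block (gm = 1), so the single block has size am = 3 → block sizes [3]
  λ = 3: gm = am = 2, so every block has size 1 → block sizes [1, 1]

Assembling the blocks gives a Jordan form
J =
  [-2,  1,  0, 0, 0]
  [ 0, -2,  1, 0, 0]
  [ 0,  0, -2, 0, 0]
  [ 0,  0,  0, 3, 0]
  [ 0,  0,  0, 0, 3]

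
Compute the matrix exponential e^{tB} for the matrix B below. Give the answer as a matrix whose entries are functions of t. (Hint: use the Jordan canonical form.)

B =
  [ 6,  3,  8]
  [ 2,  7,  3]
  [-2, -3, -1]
e^{tB} =
  [-3*t^2*exp(4*t) + 2*t*exp(4*t) + exp(4*t), -9*t^2*exp(4*t)/2 + 3*t*exp(4*t), -15*t^2*exp(4*t)/2 + 8*t*exp(4*t)]
  [2*t^2*exp(4*t) + 2*t*exp(4*t), 3*t^2*exp(4*t) + 3*t*exp(4*t) + exp(4*t), 5*t^2*exp(4*t) + 3*t*exp(4*t)]
  [-2*t*exp(4*t), -3*t*exp(4*t), -5*t*exp(4*t) + exp(4*t)]

Strategy: write B = P · J · P⁻¹ where J is a Jordan canonical form, so e^{tB} = P · e^{tJ} · P⁻¹, and e^{tJ} can be computed block-by-block.

B has Jordan form
J =
  [4, 1, 0]
  [0, 4, 1]
  [0, 0, 4]
(up to reordering of blocks).

Per-block formulas:
  For a 3×3 Jordan block J_3(4): exp(t · J_3(4)) = e^(4t)·(I + t·N + (t^2/2)·N^2), where N is the 3×3 nilpotent shift.

After assembling e^{tJ} and conjugating by P, we get:

e^{tB} =
  [-3*t^2*exp(4*t) + 2*t*exp(4*t) + exp(4*t), -9*t^2*exp(4*t)/2 + 3*t*exp(4*t), -15*t^2*exp(4*t)/2 + 8*t*exp(4*t)]
  [2*t^2*exp(4*t) + 2*t*exp(4*t), 3*t^2*exp(4*t) + 3*t*exp(4*t) + exp(4*t), 5*t^2*exp(4*t) + 3*t*exp(4*t)]
  [-2*t*exp(4*t), -3*t*exp(4*t), -5*t*exp(4*t) + exp(4*t)]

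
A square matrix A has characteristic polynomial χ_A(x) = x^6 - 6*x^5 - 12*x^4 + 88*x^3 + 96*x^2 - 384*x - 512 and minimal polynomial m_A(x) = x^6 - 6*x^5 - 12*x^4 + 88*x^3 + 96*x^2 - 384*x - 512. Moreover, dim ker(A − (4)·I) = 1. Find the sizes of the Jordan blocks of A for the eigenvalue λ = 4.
Block sizes for λ = 4: [3]

Step 1 — from the characteristic polynomial, algebraic multiplicity of λ = 4 is 3. From dim ker(A − (4)·I) = 1, there are exactly 1 Jordan blocks for λ = 4.
Step 2 — from the minimal polynomial, the factor (x − 4)^3 tells us the largest block for λ = 4 has size 3.
Step 3 — with total size 3, 1 blocks, and largest block 3, the block sizes (in nonincreasing order) are [3].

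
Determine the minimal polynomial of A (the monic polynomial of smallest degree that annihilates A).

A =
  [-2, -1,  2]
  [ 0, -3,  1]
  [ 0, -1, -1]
x^3 + 6*x^2 + 12*x + 8

The characteristic polynomial is χ_A(x) = (x + 2)^3, so the eigenvalues are known. The minimal polynomial is
  m_A(x) = Π_λ (x − λ)^{k_λ}
where k_λ is the size of the *largest* Jordan block for λ (equivalently, the smallest k with (A − λI)^k v = 0 for every generalised eigenvector v of λ).

  λ = -2: largest Jordan block has size 3, contributing (x + 2)^3

So m_A(x) = (x + 2)^3 = x^3 + 6*x^2 + 12*x + 8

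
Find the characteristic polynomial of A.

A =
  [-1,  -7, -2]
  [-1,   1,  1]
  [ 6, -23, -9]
x^3 + 9*x^2 + 27*x + 27

Expanding det(x·I − A) (e.g. by cofactor expansion or by noting that A is similar to its Jordan form J, which has the same characteristic polynomial as A) gives
  χ_A(x) = x^3 + 9*x^2 + 27*x + 27
which factors as (x + 3)^3. The eigenvalues (with algebraic multiplicities) are λ = -3 with multiplicity 3.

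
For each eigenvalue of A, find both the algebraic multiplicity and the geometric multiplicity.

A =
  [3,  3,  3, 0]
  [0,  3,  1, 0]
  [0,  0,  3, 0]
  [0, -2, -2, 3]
λ = 3: alg = 4, geom = 2

Step 1 — factor the characteristic polynomial to read off the algebraic multiplicities:
  χ_A(x) = (x - 3)^4

Step 2 — compute geometric multiplicities via the rank-nullity identity g(λ) = n − rank(A − λI):
  rank(A − (3)·I) = 2, so dim ker(A − (3)·I) = n − 2 = 2

Summary:
  λ = 3: algebraic multiplicity = 4, geometric multiplicity = 2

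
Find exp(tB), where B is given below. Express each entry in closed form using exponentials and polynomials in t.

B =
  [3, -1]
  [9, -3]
e^{tB} =
  [3*t + 1, -t]
  [9*t, 1 - 3*t]

Strategy: write B = P · J · P⁻¹ where J is a Jordan canonical form, so e^{tB} = P · e^{tJ} · P⁻¹, and e^{tJ} can be computed block-by-block.

B has Jordan form
J =
  [0, 1]
  [0, 0]
(up to reordering of blocks).

Per-block formulas:
  For a 2×2 Jordan block J_2(0): exp(t · J_2(0)) = e^(0t)·(I + t·N), where N is the 2×2 nilpotent shift.

After assembling e^{tJ} and conjugating by P, we get:

e^{tB} =
  [3*t + 1, -t]
  [9*t, 1 - 3*t]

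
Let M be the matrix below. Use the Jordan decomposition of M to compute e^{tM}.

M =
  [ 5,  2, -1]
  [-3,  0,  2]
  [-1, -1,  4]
e^{tM} =
  [-t^2*exp(3*t)/2 + 2*t*exp(3*t) + exp(3*t), -t^2*exp(3*t)/2 + 2*t*exp(3*t), t^2*exp(3*t)/2 - t*exp(3*t)]
  [t^2*exp(3*t)/2 - 3*t*exp(3*t), t^2*exp(3*t)/2 - 3*t*exp(3*t) + exp(3*t), -t^2*exp(3*t)/2 + 2*t*exp(3*t)]
  [-t*exp(3*t), -t*exp(3*t), t*exp(3*t) + exp(3*t)]

Strategy: write M = P · J · P⁻¹ where J is a Jordan canonical form, so e^{tM} = P · e^{tJ} · P⁻¹, and e^{tJ} can be computed block-by-block.

M has Jordan form
J =
  [3, 1, 0]
  [0, 3, 1]
  [0, 0, 3]
(up to reordering of blocks).

Per-block formulas:
  For a 3×3 Jordan block J_3(3): exp(t · J_3(3)) = e^(3t)·(I + t·N + (t^2/2)·N^2), where N is the 3×3 nilpotent shift.

After assembling e^{tJ} and conjugating by P, we get:

e^{tM} =
  [-t^2*exp(3*t)/2 + 2*t*exp(3*t) + exp(3*t), -t^2*exp(3*t)/2 + 2*t*exp(3*t), t^2*exp(3*t)/2 - t*exp(3*t)]
  [t^2*exp(3*t)/2 - 3*t*exp(3*t), t^2*exp(3*t)/2 - 3*t*exp(3*t) + exp(3*t), -t^2*exp(3*t)/2 + 2*t*exp(3*t)]
  [-t*exp(3*t), -t*exp(3*t), t*exp(3*t) + exp(3*t)]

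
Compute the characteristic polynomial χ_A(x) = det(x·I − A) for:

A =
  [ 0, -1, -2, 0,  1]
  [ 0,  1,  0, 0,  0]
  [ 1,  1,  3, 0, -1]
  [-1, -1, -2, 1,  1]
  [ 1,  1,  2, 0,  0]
x^5 - 5*x^4 + 10*x^3 - 10*x^2 + 5*x - 1

Expanding det(x·I − A) (e.g. by cofactor expansion or by noting that A is similar to its Jordan form J, which has the same characteristic polynomial as A) gives
  χ_A(x) = x^5 - 5*x^4 + 10*x^3 - 10*x^2 + 5*x - 1
which factors as (x - 1)^5. The eigenvalues (with algebraic multiplicities) are λ = 1 with multiplicity 5.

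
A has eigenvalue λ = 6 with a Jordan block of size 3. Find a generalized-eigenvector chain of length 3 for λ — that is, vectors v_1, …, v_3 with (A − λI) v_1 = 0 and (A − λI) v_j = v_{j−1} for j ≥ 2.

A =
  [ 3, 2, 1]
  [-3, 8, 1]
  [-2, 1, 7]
A Jordan chain for λ = 6 of length 3:
v_1 = (1, 1, 1)ᵀ
v_2 = (-3, -3, -2)ᵀ
v_3 = (1, 0, 0)ᵀ

Let N = A − (6)·I. We want v_3 with N^3 v_3 = 0 but N^2 v_3 ≠ 0; then v_{j-1} := N · v_j for j = 3, …, 2.

Pick v_3 = (1, 0, 0)ᵀ.
Then v_2 = N · v_3 = (-3, -3, -2)ᵀ.
Then v_1 = N · v_2 = (1, 1, 1)ᵀ.

Sanity check: (A − (6)·I) v_1 = (0, 0, 0)ᵀ = 0. ✓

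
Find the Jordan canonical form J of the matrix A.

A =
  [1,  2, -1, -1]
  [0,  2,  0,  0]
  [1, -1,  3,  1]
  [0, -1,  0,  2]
J_2(2) ⊕ J_2(2)

The characteristic polynomial is
  det(x·I − A) = x^4 - 8*x^3 + 24*x^2 - 32*x + 16 = (x - 2)^4

Eigenvalues and multiplicities (the geometric multiplicity of λ is n − rank(A − λI), which equals the number of Jordan blocks for λ):
  λ = 2: algebraic multiplicity = 4, geometric multiplicity = 2

Determining the block sizes for each eigenvalue:
  λ = 2: with am = 4 and gm = 2, the partition is not yet determined (e.g. several partitions of 4 into 2 parts exist). Let N = A − (2)·I. Computing rank(N^1) = 2, rank(N^2) = 0; the number of blocks of size ≥ j is rank(N^{j−1}) − rank(N^j), giving [2, 2]. So we have 2 block(s) of size 2 → block sizes [2, 2]

Assembling the blocks gives a Jordan form
J =
  [2, 1, 0, 0]
  [0, 2, 0, 0]
  [0, 0, 2, 1]
  [0, 0, 0, 2]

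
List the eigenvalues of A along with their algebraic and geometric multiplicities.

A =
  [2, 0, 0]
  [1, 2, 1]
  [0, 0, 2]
λ = 2: alg = 3, geom = 2

Step 1 — factor the characteristic polynomial to read off the algebraic multiplicities:
  χ_A(x) = (x - 2)^3

Step 2 — compute geometric multiplicities via the rank-nullity identity g(λ) = n − rank(A − λI):
  rank(A − (2)·I) = 1, so dim ker(A − (2)·I) = n − 1 = 2

Summary:
  λ = 2: algebraic multiplicity = 3, geometric multiplicity = 2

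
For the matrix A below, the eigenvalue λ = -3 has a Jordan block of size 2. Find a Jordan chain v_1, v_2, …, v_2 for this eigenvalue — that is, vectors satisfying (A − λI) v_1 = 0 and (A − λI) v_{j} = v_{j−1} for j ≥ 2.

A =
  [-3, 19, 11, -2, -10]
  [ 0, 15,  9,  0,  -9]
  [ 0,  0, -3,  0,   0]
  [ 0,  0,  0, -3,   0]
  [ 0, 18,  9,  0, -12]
A Jordan chain for λ = -3 of length 2:
v_1 = (-3, 0, 0, 0, 0)ᵀ
v_2 = (0, 1, -2, 0, 0)ᵀ

Let N = A − (-3)·I. We want v_2 with N^2 v_2 = 0 but N^1 v_2 ≠ 0; then v_{j-1} := N · v_j for j = 2, …, 2.

Pick v_2 = (0, 1, -2, 0, 0)ᵀ.
Then v_1 = N · v_2 = (-3, 0, 0, 0, 0)ᵀ.

Sanity check: (A − (-3)·I) v_1 = (0, 0, 0, 0, 0)ᵀ = 0. ✓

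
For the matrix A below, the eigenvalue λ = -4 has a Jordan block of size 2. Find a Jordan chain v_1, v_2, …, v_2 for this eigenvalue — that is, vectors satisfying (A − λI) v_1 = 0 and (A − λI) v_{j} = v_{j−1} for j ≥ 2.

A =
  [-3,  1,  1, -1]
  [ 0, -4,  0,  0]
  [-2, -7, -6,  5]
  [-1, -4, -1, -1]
A Jordan chain for λ = -4 of length 2:
v_1 = (1, 0, -1, 0)ᵀ
v_2 = (2, 1, 0, 2)ᵀ

Let N = A − (-4)·I. We want v_2 with N^2 v_2 = 0 but N^1 v_2 ≠ 0; then v_{j-1} := N · v_j for j = 2, …, 2.

Pick v_2 = (2, 1, 0, 2)ᵀ.
Then v_1 = N · v_2 = (1, 0, -1, 0)ᵀ.

Sanity check: (A − (-4)·I) v_1 = (0, 0, 0, 0)ᵀ = 0. ✓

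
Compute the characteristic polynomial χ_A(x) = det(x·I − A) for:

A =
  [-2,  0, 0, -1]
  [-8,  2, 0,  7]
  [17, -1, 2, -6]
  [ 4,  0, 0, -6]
x^4 + 4*x^3 - 12*x^2 - 32*x + 64

Expanding det(x·I − A) (e.g. by cofactor expansion or by noting that A is similar to its Jordan form J, which has the same characteristic polynomial as A) gives
  χ_A(x) = x^4 + 4*x^3 - 12*x^2 - 32*x + 64
which factors as (x - 2)^2*(x + 4)^2. The eigenvalues (with algebraic multiplicities) are λ = -4 with multiplicity 2, λ = 2 with multiplicity 2.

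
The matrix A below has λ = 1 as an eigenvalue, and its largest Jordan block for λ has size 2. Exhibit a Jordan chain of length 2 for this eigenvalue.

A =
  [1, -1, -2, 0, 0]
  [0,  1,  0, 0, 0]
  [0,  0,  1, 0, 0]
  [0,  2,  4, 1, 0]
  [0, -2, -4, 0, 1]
A Jordan chain for λ = 1 of length 2:
v_1 = (-1, 0, 0, 2, -2)ᵀ
v_2 = (0, 1, 0, 0, 0)ᵀ

Let N = A − (1)·I. We want v_2 with N^2 v_2 = 0 but N^1 v_2 ≠ 0; then v_{j-1} := N · v_j for j = 2, …, 2.

Pick v_2 = (0, 1, 0, 0, 0)ᵀ.
Then v_1 = N · v_2 = (-1, 0, 0, 2, -2)ᵀ.

Sanity check: (A − (1)·I) v_1 = (0, 0, 0, 0, 0)ᵀ = 0. ✓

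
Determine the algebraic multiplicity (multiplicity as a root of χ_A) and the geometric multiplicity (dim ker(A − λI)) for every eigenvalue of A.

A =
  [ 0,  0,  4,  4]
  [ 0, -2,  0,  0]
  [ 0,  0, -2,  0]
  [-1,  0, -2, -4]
λ = -2: alg = 4, geom = 3

Step 1 — factor the characteristic polynomial to read off the algebraic multiplicities:
  χ_A(x) = (x + 2)^4

Step 2 — compute geometric multiplicities via the rank-nullity identity g(λ) = n − rank(A − λI):
  rank(A − (-2)·I) = 1, so dim ker(A − (-2)·I) = n − 1 = 3

Summary:
  λ = -2: algebraic multiplicity = 4, geometric multiplicity = 3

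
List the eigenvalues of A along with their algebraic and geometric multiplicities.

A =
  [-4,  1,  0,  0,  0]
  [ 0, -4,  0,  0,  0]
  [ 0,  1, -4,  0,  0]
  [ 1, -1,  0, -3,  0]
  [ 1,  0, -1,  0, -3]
λ = -4: alg = 3, geom = 2; λ = -3: alg = 2, geom = 2

Step 1 — factor the characteristic polynomial to read off the algebraic multiplicities:
  χ_A(x) = (x + 3)^2*(x + 4)^3

Step 2 — compute geometric multiplicities via the rank-nullity identity g(λ) = n − rank(A − λI):
  rank(A − (-4)·I) = 3, so dim ker(A − (-4)·I) = n − 3 = 2
  rank(A − (-3)·I) = 3, so dim ker(A − (-3)·I) = n − 3 = 2

Summary:
  λ = -4: algebraic multiplicity = 3, geometric multiplicity = 2
  λ = -3: algebraic multiplicity = 2, geometric multiplicity = 2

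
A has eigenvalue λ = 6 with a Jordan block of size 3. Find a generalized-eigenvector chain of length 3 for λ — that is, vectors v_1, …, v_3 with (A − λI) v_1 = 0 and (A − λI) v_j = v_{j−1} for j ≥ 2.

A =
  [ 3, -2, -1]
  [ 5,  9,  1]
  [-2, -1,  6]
A Jordan chain for λ = 6 of length 3:
v_1 = (1, -2, 1)ᵀ
v_2 = (-3, 5, -2)ᵀ
v_3 = (1, 0, 0)ᵀ

Let N = A − (6)·I. We want v_3 with N^3 v_3 = 0 but N^2 v_3 ≠ 0; then v_{j-1} := N · v_j for j = 3, …, 2.

Pick v_3 = (1, 0, 0)ᵀ.
Then v_2 = N · v_3 = (-3, 5, -2)ᵀ.
Then v_1 = N · v_2 = (1, -2, 1)ᵀ.

Sanity check: (A − (6)·I) v_1 = (0, 0, 0)ᵀ = 0. ✓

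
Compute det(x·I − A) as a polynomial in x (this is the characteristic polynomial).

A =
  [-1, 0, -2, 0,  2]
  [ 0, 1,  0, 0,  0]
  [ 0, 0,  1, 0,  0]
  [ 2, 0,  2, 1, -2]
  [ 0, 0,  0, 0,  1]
x^5 - 3*x^4 + 2*x^3 + 2*x^2 - 3*x + 1

Expanding det(x·I − A) (e.g. by cofactor expansion or by noting that A is similar to its Jordan form J, which has the same characteristic polynomial as A) gives
  χ_A(x) = x^5 - 3*x^4 + 2*x^3 + 2*x^2 - 3*x + 1
which factors as (x - 1)^4*(x + 1). The eigenvalues (with algebraic multiplicities) are λ = -1 with multiplicity 1, λ = 1 with multiplicity 4.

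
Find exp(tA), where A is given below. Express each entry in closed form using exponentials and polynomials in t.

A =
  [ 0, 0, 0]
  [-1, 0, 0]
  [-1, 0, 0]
e^{tA} =
  [1, 0, 0]
  [-t, 1, 0]
  [-t, 0, 1]

Strategy: write A = P · J · P⁻¹ where J is a Jordan canonical form, so e^{tA} = P · e^{tJ} · P⁻¹, and e^{tJ} can be computed block-by-block.

A has Jordan form
J =
  [0, 1, 0]
  [0, 0, 0]
  [0, 0, 0]
(up to reordering of blocks).

Per-block formulas:
  For a 1×1 block at λ = 0: exp(t · [0]) = [e^(0t)].
  For a 2×2 Jordan block J_2(0): exp(t · J_2(0)) = e^(0t)·(I + t·N), where N is the 2×2 nilpotent shift.

After assembling e^{tJ} and conjugating by P, we get:

e^{tA} =
  [1, 0, 0]
  [-t, 1, 0]
  [-t, 0, 1]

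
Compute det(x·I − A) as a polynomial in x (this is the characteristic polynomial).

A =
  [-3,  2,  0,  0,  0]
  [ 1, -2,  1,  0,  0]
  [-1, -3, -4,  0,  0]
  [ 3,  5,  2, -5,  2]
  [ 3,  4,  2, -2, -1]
x^5 + 15*x^4 + 90*x^3 + 270*x^2 + 405*x + 243

Expanding det(x·I − A) (e.g. by cofactor expansion or by noting that A is similar to its Jordan form J, which has the same characteristic polynomial as A) gives
  χ_A(x) = x^5 + 15*x^4 + 90*x^3 + 270*x^2 + 405*x + 243
which factors as (x + 3)^5. The eigenvalues (with algebraic multiplicities) are λ = -3 with multiplicity 5.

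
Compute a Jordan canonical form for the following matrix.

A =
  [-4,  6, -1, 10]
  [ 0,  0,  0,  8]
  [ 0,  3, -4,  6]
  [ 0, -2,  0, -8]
J_3(-4) ⊕ J_1(-4)

The characteristic polynomial is
  det(x·I − A) = x^4 + 16*x^3 + 96*x^2 + 256*x + 256 = (x + 4)^4

Eigenvalues and multiplicities (the geometric multiplicity of λ is n − rank(A − λI), which equals the number of Jordan blocks for λ):
  λ = -4: algebraic multiplicity = 4, geometric multiplicity = 2

Determining the block sizes for each eigenvalue:
  λ = -4: with am = 4 and gm = 2, the partition is not yet determined (e.g. several partitions of 4 into 2 parts exist). Let N = A − (-4)·I. Computing rank(N^1) = 2, rank(N^2) = 1, rank(N^3) = 0; the number of blocks of size ≥ j is rank(N^{j−1}) − rank(N^j), giving [2, 1, 1]. So we have 1 block(s) of size 3, 1 block(s) of size 1 → block sizes [3, 1]

Assembling the blocks gives a Jordan form
J =
  [-4,  1,  0,  0]
  [ 0, -4,  1,  0]
  [ 0,  0, -4,  0]
  [ 0,  0,  0, -4]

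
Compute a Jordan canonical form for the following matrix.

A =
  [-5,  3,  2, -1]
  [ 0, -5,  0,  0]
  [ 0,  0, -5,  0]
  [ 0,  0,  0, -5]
J_2(-5) ⊕ J_1(-5) ⊕ J_1(-5)

The characteristic polynomial is
  det(x·I − A) = x^4 + 20*x^3 + 150*x^2 + 500*x + 625 = (x + 5)^4

Eigenvalues and multiplicities (the geometric multiplicity of λ is n − rank(A − λI), which equals the number of Jordan blocks for λ):
  λ = -5: algebraic multiplicity = 4, geometric multiplicity = 3

Determining the block sizes for each eigenvalue:
  λ = -5: 3 blocks summing to 4 forces exactly one block of size 2 and the rest size 1 → block sizes [2, 1, 1]

Assembling the blocks gives a Jordan form
J =
  [-5,  1,  0,  0]
  [ 0, -5,  0,  0]
  [ 0,  0, -5,  0]
  [ 0,  0,  0, -5]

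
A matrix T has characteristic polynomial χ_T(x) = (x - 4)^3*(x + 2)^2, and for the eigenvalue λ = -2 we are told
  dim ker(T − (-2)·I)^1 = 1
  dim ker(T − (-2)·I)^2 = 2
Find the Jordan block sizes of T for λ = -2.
Block sizes for λ = -2: [2]

From the dimensions of kernels of powers, the number of Jordan blocks of size at least j is d_j − d_{j−1} where d_j = dim ker(N^j) (with d_0 = 0). Computing the differences gives [1, 1].
The number of blocks of size exactly k is (#blocks of size ≥ k) − (#blocks of size ≥ k + 1), so the partition is: 1 block(s) of size 2.
In nonincreasing order the block sizes are [2].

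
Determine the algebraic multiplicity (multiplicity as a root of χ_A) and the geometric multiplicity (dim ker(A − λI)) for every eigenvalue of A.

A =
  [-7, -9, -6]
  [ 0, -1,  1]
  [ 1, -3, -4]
λ = -4: alg = 3, geom = 1

Step 1 — factor the characteristic polynomial to read off the algebraic multiplicities:
  χ_A(x) = (x + 4)^3

Step 2 — compute geometric multiplicities via the rank-nullity identity g(λ) = n − rank(A − λI):
  rank(A − (-4)·I) = 2, so dim ker(A − (-4)·I) = n − 2 = 1

Summary:
  λ = -4: algebraic multiplicity = 3, geometric multiplicity = 1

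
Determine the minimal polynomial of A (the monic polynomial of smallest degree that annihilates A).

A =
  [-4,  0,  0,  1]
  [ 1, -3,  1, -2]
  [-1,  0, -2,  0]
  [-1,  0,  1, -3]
x^3 + 9*x^2 + 27*x + 27

The characteristic polynomial is χ_A(x) = (x + 3)^4, so the eigenvalues are known. The minimal polynomial is
  m_A(x) = Π_λ (x − λ)^{k_λ}
where k_λ is the size of the *largest* Jordan block for λ (equivalently, the smallest k with (A − λI)^k v = 0 for every generalised eigenvector v of λ).

  λ = -3: largest Jordan block has size 3, contributing (x + 3)^3

So m_A(x) = (x + 3)^3 = x^3 + 9*x^2 + 27*x + 27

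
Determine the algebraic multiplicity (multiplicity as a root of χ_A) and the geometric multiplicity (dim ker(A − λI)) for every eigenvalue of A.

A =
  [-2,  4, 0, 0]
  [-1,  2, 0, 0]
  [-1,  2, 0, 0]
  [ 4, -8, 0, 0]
λ = 0: alg = 4, geom = 3

Step 1 — factor the characteristic polynomial to read off the algebraic multiplicities:
  χ_A(x) = x^4

Step 2 — compute geometric multiplicities via the rank-nullity identity g(λ) = n − rank(A − λI):
  rank(A − (0)·I) = 1, so dim ker(A − (0)·I) = n − 1 = 3

Summary:
  λ = 0: algebraic multiplicity = 4, geometric multiplicity = 3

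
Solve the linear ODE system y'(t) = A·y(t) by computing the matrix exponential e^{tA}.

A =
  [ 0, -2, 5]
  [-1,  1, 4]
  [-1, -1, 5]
e^{tA} =
  [t^2*exp(2*t)/2 - 2*t*exp(2*t) + exp(2*t), t^2*exp(2*t)/2 - 2*t*exp(2*t), -3*t^2*exp(2*t)/2 + 5*t*exp(2*t)]
  [-t^2*exp(2*t)/2 - t*exp(2*t), -t^2*exp(2*t)/2 - t*exp(2*t) + exp(2*t), 3*t^2*exp(2*t)/2 + 4*t*exp(2*t)]
  [-t*exp(2*t), -t*exp(2*t), 3*t*exp(2*t) + exp(2*t)]

Strategy: write A = P · J · P⁻¹ where J is a Jordan canonical form, so e^{tA} = P · e^{tJ} · P⁻¹, and e^{tJ} can be computed block-by-block.

A has Jordan form
J =
  [2, 1, 0]
  [0, 2, 1]
  [0, 0, 2]
(up to reordering of blocks).

Per-block formulas:
  For a 3×3 Jordan block J_3(2): exp(t · J_3(2)) = e^(2t)·(I + t·N + (t^2/2)·N^2), where N is the 3×3 nilpotent shift.

After assembling e^{tJ} and conjugating by P, we get:

e^{tA} =
  [t^2*exp(2*t)/2 - 2*t*exp(2*t) + exp(2*t), t^2*exp(2*t)/2 - 2*t*exp(2*t), -3*t^2*exp(2*t)/2 + 5*t*exp(2*t)]
  [-t^2*exp(2*t)/2 - t*exp(2*t), -t^2*exp(2*t)/2 - t*exp(2*t) + exp(2*t), 3*t^2*exp(2*t)/2 + 4*t*exp(2*t)]
  [-t*exp(2*t), -t*exp(2*t), 3*t*exp(2*t) + exp(2*t)]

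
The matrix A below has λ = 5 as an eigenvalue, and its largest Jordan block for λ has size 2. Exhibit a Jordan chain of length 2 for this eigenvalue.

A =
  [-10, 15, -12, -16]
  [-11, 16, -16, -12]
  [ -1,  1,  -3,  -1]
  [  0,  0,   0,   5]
A Jordan chain for λ = 5 of length 2:
v_1 = (1, 1, 0, 0)ᵀ
v_2 = (1, 0, 0, -1)ᵀ

Let N = A − (5)·I. We want v_2 with N^2 v_2 = 0 but N^1 v_2 ≠ 0; then v_{j-1} := N · v_j for j = 2, …, 2.

Pick v_2 = (1, 0, 0, -1)ᵀ.
Then v_1 = N · v_2 = (1, 1, 0, 0)ᵀ.

Sanity check: (A − (5)·I) v_1 = (0, 0, 0, 0)ᵀ = 0. ✓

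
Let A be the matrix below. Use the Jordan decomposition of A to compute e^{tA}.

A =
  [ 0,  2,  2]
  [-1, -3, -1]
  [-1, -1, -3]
e^{tA} =
  [2*t*exp(-2*t) + exp(-2*t), 2*t*exp(-2*t), 2*t*exp(-2*t)]
  [-t*exp(-2*t), -t*exp(-2*t) + exp(-2*t), -t*exp(-2*t)]
  [-t*exp(-2*t), -t*exp(-2*t), -t*exp(-2*t) + exp(-2*t)]

Strategy: write A = P · J · P⁻¹ where J is a Jordan canonical form, so e^{tA} = P · e^{tJ} · P⁻¹, and e^{tJ} can be computed block-by-block.

A has Jordan form
J =
  [-2,  1,  0]
  [ 0, -2,  0]
  [ 0,  0, -2]
(up to reordering of blocks).

Per-block formulas:
  For a 2×2 Jordan block J_2(-2): exp(t · J_2(-2)) = e^(-2t)·(I + t·N), where N is the 2×2 nilpotent shift.
  For a 1×1 block at λ = -2: exp(t · [-2]) = [e^(-2t)].

After assembling e^{tJ} and conjugating by P, we get:

e^{tA} =
  [2*t*exp(-2*t) + exp(-2*t), 2*t*exp(-2*t), 2*t*exp(-2*t)]
  [-t*exp(-2*t), -t*exp(-2*t) + exp(-2*t), -t*exp(-2*t)]
  [-t*exp(-2*t), -t*exp(-2*t), -t*exp(-2*t) + exp(-2*t)]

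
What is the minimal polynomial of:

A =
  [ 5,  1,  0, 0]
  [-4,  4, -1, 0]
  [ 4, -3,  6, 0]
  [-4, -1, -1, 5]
x^3 - 15*x^2 + 75*x - 125

The characteristic polynomial is χ_A(x) = (x - 5)^4, so the eigenvalues are known. The minimal polynomial is
  m_A(x) = Π_λ (x − λ)^{k_λ}
where k_λ is the size of the *largest* Jordan block for λ (equivalently, the smallest k with (A − λI)^k v = 0 for every generalised eigenvector v of λ).

  λ = 5: largest Jordan block has size 3, contributing (x − 5)^3

So m_A(x) = (x - 5)^3 = x^3 - 15*x^2 + 75*x - 125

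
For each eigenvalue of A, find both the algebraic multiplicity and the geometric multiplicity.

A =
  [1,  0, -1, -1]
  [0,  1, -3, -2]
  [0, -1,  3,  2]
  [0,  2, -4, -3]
λ = 0: alg = 2, geom = 1; λ = 1: alg = 2, geom = 1

Step 1 — factor the characteristic polynomial to read off the algebraic multiplicities:
  χ_A(x) = x^2*(x - 1)^2

Step 2 — compute geometric multiplicities via the rank-nullity identity g(λ) = n − rank(A − λI):
  rank(A − (0)·I) = 3, so dim ker(A − (0)·I) = n − 3 = 1
  rank(A − (1)·I) = 3, so dim ker(A − (1)·I) = n − 3 = 1

Summary:
  λ = 0: algebraic multiplicity = 2, geometric multiplicity = 1
  λ = 1: algebraic multiplicity = 2, geometric multiplicity = 1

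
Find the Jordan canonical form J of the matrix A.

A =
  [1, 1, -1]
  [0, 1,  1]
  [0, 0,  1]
J_3(1)

The characteristic polynomial is
  det(x·I − A) = x^3 - 3*x^2 + 3*x - 1 = (x - 1)^3

Eigenvalues and multiplicities (the geometric multiplicity of λ is n − rank(A − λI), which equals the number of Jordan blocks for λ):
  λ = 1: algebraic multiplicity = 3, geometric multiplicity = 1

Determining the block sizes for each eigenvalue:
  λ = 1: one block (gm = 1), so the single block has size am = 3 → block sizes [3]

Assembling the blocks gives a Jordan form
J =
  [1, 1, 0]
  [0, 1, 1]
  [0, 0, 1]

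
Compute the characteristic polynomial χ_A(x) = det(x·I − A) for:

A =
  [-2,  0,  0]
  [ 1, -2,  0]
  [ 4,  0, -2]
x^3 + 6*x^2 + 12*x + 8

Expanding det(x·I − A) (e.g. by cofactor expansion or by noting that A is similar to its Jordan form J, which has the same characteristic polynomial as A) gives
  χ_A(x) = x^3 + 6*x^2 + 12*x + 8
which factors as (x + 2)^3. The eigenvalues (with algebraic multiplicities) are λ = -2 with multiplicity 3.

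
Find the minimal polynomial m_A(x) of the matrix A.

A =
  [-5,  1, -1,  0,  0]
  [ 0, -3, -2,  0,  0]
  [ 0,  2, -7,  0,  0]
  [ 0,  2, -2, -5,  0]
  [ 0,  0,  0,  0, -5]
x^2 + 10*x + 25

The characteristic polynomial is χ_A(x) = (x + 5)^5, so the eigenvalues are known. The minimal polynomial is
  m_A(x) = Π_λ (x − λ)^{k_λ}
where k_λ is the size of the *largest* Jordan block for λ (equivalently, the smallest k with (A − λI)^k v = 0 for every generalised eigenvector v of λ).

  λ = -5: largest Jordan block has size 2, contributing (x + 5)^2

So m_A(x) = (x + 5)^2 = x^2 + 10*x + 25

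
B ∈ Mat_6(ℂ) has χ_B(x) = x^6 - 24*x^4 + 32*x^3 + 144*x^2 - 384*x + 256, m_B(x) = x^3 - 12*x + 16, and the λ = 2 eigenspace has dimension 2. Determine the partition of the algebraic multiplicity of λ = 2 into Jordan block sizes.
Block sizes for λ = 2: [2, 2]

Step 1 — from the characteristic polynomial, algebraic multiplicity of λ = 2 is 4. From dim ker(B − (2)·I) = 2, there are exactly 2 Jordan blocks for λ = 2.
Step 2 — from the minimal polynomial, the factor (x − 2)^2 tells us the largest block for λ = 2 has size 2.
Step 3 — with total size 4, 2 blocks, and largest block 2, the block sizes (in nonincreasing order) are [2, 2].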